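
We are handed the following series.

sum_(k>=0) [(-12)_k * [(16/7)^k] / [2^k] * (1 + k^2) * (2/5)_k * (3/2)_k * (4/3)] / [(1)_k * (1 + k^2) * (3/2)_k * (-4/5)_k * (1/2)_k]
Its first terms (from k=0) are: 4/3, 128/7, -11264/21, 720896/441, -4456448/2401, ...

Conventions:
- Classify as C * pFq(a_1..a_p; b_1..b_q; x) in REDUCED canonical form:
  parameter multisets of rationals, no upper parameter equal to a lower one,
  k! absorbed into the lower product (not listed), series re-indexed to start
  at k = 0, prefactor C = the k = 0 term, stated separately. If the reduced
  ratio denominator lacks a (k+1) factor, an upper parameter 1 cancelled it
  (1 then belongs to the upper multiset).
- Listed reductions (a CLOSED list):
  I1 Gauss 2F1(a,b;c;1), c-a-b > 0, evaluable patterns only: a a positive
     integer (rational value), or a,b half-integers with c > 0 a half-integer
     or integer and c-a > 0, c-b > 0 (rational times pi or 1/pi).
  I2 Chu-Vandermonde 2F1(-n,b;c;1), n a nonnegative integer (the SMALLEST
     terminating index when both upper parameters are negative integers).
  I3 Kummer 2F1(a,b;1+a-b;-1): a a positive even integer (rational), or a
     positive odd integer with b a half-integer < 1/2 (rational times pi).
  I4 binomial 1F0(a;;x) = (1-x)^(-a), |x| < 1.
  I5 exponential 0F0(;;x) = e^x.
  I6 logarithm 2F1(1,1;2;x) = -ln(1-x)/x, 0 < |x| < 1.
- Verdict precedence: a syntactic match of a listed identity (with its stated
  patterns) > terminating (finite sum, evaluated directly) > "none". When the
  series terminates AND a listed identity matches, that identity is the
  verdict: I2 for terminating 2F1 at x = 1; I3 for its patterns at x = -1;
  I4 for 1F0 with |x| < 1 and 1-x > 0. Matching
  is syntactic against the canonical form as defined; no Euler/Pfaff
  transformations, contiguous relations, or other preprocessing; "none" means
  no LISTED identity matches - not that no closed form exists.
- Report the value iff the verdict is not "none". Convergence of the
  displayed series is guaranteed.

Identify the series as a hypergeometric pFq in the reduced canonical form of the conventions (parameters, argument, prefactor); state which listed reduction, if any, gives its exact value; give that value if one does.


Canonical form: C = 4/3 times 2F2 with upper {-12, 2/5}, lower {-4/5, 1/2}, x = 8/7. Verdict: terminating - upper -12 stops the sum at k = 12; the 13 terms are added exactly. Value: 6950989283573139240900968708/237631460459049217204719075.

The tell: t_0 being 4/3, the factor k^2 + 1 cancels (top and bottom), leaving prefactor 4/3.
Adjacent-term ratio: r(k) = (8/7) * (k-12) (k+2/5) / [(k-4/5) (k+1/2) (k+1)] - rational; roots negated = parameters, x = (8/7), C = 4/3.


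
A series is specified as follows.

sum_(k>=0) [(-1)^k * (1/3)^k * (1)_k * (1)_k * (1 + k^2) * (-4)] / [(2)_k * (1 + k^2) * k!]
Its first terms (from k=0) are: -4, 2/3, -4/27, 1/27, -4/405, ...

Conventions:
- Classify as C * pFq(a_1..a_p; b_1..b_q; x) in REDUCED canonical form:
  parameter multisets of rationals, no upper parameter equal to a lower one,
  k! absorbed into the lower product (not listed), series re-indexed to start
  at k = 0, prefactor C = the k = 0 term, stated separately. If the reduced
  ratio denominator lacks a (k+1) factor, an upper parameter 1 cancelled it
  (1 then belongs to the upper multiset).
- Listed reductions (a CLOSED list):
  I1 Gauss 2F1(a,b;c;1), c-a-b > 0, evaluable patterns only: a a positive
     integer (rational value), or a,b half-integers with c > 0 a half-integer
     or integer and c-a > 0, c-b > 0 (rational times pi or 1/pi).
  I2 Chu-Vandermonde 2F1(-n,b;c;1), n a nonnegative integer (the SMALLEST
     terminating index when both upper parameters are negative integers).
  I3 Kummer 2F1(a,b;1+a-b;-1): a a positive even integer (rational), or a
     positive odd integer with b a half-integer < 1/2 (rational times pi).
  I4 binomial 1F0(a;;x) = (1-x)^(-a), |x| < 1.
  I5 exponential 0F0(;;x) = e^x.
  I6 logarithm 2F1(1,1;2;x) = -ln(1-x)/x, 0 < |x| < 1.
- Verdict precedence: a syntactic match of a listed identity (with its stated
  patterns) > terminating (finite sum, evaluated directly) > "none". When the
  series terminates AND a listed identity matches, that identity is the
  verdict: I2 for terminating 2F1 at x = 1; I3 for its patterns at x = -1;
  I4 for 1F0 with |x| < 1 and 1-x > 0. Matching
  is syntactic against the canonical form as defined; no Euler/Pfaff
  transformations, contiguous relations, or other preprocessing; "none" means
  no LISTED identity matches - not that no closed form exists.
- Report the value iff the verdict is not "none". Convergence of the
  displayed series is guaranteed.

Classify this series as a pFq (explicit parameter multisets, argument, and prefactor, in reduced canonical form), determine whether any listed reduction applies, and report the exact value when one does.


With C = -4: the canonical form is 2F1(1, 1; 2; -1/3). Verdict (x = -1/3): the I6 logarithm reduction applies (the logarithm: parameters (1,1;2), x = -1/3). Sum: (-12) * ln(4/3).

Key observation: t_0 = -4 here, and k^2 + 1 divides numerator and denominator alike; prefactor -4 after cancelling.
Adjacent-term ratio: r(k) = (-1/3) * (k+1) (k+1) / [(k+2) (k+1)] - rational in k. x = (-1/3); t_0 = -4; negate the roots.


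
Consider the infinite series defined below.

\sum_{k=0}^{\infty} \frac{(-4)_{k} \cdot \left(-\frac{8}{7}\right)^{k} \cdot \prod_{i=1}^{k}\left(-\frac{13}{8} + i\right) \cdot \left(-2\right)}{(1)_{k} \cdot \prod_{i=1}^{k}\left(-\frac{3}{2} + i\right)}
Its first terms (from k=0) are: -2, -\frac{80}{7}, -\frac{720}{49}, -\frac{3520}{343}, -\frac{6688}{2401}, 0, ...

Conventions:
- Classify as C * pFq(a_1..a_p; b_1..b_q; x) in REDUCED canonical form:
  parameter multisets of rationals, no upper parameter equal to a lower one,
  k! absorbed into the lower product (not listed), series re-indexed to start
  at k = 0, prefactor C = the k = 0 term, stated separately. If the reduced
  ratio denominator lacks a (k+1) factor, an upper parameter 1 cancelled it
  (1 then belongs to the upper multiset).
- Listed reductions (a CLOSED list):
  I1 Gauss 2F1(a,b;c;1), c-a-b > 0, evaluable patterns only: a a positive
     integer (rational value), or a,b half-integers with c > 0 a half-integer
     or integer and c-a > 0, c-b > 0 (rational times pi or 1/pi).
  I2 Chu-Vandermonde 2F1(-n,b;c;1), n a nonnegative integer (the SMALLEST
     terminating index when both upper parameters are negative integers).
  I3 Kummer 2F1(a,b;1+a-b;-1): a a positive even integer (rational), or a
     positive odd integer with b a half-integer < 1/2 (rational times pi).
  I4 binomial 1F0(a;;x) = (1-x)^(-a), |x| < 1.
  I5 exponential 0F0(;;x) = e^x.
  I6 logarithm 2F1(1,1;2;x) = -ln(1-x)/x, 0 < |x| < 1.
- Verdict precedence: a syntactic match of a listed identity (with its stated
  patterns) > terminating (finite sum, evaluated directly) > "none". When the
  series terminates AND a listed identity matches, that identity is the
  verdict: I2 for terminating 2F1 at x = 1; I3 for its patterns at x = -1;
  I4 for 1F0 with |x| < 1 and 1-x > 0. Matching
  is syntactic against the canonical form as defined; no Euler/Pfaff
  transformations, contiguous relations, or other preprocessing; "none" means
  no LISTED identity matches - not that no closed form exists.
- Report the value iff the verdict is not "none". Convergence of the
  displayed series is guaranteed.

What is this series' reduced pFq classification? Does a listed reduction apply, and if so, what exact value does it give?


Reduced: x = -\frac{8}{7}, 2F1, upper = {-4, -\frac{5}{8}}, lower = {-\frac{1}{2}}, C = -2. Verdict: terminating - the sum ends at index 4 because -4 is a negative integer; exact evaluation follows. Value: -\frac{98850}{2401}.

Structural cue: x = -\frac{8}{7} and the running product (prefactor -2) telescopes to a rising factorial.
Step ratio: r(k) = -\frac{8}{7} * (k-4) (k-\frac{5}{8}) / [(k-\frac{1}{2}) (k+1)] - rational in k. x = -\frac{8}{7}; t_0 = -2; negate the roots.


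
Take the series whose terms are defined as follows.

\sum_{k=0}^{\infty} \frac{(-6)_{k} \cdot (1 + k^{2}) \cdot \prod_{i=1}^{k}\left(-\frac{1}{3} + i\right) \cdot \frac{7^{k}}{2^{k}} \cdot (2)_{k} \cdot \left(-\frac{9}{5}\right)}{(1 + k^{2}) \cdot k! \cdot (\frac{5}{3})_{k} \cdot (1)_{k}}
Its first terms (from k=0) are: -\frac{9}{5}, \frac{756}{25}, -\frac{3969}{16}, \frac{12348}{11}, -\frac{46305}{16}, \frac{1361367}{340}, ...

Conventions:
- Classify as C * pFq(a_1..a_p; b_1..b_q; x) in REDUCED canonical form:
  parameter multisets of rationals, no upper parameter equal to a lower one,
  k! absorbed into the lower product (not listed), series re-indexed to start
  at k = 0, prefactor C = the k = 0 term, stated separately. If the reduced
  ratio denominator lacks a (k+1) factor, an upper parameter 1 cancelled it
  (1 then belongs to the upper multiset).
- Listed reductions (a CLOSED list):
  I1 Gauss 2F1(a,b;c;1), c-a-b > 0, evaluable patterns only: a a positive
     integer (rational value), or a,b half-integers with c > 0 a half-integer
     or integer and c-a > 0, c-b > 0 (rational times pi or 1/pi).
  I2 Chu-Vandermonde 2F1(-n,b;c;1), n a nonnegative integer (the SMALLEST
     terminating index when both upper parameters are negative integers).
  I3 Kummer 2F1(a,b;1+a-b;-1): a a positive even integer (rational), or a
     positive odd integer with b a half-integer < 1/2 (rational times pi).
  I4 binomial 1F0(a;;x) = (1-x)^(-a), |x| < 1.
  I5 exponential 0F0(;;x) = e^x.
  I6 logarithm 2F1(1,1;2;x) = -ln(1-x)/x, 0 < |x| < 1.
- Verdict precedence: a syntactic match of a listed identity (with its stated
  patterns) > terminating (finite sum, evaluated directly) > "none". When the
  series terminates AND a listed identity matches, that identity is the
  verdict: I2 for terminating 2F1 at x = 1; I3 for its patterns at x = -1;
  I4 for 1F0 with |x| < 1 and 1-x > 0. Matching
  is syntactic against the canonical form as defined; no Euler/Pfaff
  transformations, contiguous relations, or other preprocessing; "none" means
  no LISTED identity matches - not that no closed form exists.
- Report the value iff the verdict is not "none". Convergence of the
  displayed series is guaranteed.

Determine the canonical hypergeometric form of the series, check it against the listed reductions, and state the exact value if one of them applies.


Structural cue: t_0 = -\frac{9}{5} here, and the running product (C = -9/5) telescopes to a rising factorial.
Term ratio: r(k) = \frac{7}{2} * (k-6) (k+\frac{2}{3}) (k+2) / [(k+1) (k+\frac{5}{3}) (k+1)] - rational; roots negated = parameters, x = \frac{7}{2}, C = -\frac{9}{5}.

Classification (C = -\frac{9}{5}): 3F2 with upper {-6, \frac{2}{3}, 2}, lower {1, \frac{5}{3}}, argument x = \frac{7}{2}. Verdict: terminating - upper parameter -6 makes this a finite sum (last index 6), evaluated exactly. Exact value: -\frac{181514853}{598400}.


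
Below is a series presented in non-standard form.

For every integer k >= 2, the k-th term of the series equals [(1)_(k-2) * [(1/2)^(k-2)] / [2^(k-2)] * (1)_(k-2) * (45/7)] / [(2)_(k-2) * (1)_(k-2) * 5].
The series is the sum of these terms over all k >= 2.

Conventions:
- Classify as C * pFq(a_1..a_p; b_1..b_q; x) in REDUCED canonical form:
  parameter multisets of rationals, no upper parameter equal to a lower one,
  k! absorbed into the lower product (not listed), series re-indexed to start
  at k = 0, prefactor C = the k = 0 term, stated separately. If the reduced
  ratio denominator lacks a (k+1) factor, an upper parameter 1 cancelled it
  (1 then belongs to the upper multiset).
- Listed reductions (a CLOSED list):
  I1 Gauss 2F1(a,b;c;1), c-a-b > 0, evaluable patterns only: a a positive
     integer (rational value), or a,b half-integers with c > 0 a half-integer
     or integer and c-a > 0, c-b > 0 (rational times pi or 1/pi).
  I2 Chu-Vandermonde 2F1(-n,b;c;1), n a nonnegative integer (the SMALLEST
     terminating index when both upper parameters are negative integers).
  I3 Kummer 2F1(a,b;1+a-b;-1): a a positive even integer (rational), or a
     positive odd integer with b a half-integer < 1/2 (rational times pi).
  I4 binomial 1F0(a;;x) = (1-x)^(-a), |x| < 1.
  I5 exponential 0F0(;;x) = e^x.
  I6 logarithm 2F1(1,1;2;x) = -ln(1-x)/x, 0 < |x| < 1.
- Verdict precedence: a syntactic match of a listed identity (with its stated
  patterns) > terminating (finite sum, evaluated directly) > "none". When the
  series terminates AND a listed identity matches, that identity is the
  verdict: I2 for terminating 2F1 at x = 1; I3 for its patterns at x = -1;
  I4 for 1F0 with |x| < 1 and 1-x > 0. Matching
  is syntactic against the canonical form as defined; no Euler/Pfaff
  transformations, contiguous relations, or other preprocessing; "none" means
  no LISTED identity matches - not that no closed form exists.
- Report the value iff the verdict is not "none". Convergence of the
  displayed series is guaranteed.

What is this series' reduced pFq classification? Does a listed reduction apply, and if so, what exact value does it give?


This is 9/7 * 2F1(1, 1; 2; 1/4) in reduced canonical form. Verdict: the I6 logarithm reduction fires (the logarithm: parameters (1,1;2), x = 1/4). Exact value: (-36/7) * ln(3/4).

Structural cue: with t_0 = 9/7, (1)_k (prefactor 9/7) is k! itself.
Consecutive-term ratio: r(k) = (1/4) * (k+1) (k+1) / [(k+2) (k+1)] - rational in k. x = (1/4); t_0 = 9/7; negate the roots.


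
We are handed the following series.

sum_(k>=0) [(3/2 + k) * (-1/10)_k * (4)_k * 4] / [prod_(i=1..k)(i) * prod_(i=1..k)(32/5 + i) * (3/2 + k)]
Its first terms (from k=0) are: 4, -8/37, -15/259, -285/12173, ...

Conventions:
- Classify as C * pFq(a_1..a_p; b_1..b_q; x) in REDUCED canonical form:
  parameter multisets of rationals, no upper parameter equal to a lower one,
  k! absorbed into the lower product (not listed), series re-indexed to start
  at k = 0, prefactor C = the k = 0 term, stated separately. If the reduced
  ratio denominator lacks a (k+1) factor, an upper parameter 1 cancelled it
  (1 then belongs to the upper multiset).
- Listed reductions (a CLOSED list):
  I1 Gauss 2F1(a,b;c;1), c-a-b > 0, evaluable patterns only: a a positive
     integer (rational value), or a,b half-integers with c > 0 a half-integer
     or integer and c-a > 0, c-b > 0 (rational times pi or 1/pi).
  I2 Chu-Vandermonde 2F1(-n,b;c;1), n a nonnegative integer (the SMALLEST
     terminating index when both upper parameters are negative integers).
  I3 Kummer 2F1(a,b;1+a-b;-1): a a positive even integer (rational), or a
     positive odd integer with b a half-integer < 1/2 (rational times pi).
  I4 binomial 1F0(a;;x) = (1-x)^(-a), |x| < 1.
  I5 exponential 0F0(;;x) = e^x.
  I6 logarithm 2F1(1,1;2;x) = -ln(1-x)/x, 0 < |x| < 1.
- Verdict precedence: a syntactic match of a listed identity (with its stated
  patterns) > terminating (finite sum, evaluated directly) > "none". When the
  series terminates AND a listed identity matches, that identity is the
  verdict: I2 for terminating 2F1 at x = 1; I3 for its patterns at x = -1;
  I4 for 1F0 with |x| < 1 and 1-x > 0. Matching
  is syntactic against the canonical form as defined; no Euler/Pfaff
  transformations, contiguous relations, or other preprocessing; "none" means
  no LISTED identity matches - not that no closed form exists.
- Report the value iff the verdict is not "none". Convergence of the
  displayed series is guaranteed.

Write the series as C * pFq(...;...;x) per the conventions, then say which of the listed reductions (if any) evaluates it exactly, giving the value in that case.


x = 1 here; the reduced form reads 2F1, upper {-1/10, 4}, lower {37/5}, C = 4. Verdict: the Gauss summation I1 matches (x = 1: the Gamma ratio telescopes since c-a-b = 7/2 > 0 and a = 4 in Z>0). Value: 208896/56875.

The tell: t_0 = 4 here, and the lower running product (C = 4, x = 1) is a rising factorial.
Adjacent-term ratio: r(k) = 1 * (k-1/10) (k+4) / [(k+37/5) (k+1)] - rational; roots negated = parameters, x = 1, C = 4.


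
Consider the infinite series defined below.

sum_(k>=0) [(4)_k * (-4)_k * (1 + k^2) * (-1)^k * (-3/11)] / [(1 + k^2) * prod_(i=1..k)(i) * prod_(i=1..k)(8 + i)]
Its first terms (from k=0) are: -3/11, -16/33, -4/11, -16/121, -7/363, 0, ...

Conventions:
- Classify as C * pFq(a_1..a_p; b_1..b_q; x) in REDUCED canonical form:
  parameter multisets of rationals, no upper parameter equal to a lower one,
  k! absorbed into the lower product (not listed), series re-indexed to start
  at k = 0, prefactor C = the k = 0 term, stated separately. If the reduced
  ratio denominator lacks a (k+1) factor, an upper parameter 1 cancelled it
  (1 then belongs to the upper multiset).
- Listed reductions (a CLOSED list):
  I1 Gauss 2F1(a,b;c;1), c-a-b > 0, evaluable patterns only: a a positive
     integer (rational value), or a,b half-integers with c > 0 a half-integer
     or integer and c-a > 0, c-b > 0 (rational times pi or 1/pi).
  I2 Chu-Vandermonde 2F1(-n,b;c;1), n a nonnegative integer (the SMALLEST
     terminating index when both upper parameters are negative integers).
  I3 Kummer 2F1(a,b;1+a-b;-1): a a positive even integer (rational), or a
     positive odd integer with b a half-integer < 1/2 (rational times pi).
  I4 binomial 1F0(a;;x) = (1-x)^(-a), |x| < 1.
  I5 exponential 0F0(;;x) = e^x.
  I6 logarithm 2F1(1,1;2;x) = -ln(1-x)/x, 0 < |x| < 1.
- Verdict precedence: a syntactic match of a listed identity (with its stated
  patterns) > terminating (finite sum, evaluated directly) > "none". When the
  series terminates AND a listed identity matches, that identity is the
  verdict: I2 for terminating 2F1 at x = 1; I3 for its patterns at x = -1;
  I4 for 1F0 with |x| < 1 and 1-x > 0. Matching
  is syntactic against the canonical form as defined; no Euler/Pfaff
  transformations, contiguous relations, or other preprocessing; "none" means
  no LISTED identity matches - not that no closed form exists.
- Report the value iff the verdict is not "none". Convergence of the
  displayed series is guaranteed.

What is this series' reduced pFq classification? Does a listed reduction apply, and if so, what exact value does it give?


With C = -3/11: the canonical form is 2F1(-4, 4; 9; -1). Verdict: Kummer's theorem (I3) applies (x = -1; c = 9 equals 1+a-b for upper {-4, 4}: listed pattern). Sum: -14/11.

Structural cue: t_0 = -3/11 here, and the lower running product (C = -3/11, x = -1) is a rising factorial.
Ratio: r(k) = (-1) * (k-4) (k+4) / [(k+9) (k+1)] - poly over poly, x = (-1) from leading terms; C = -3/11 at k = 0.


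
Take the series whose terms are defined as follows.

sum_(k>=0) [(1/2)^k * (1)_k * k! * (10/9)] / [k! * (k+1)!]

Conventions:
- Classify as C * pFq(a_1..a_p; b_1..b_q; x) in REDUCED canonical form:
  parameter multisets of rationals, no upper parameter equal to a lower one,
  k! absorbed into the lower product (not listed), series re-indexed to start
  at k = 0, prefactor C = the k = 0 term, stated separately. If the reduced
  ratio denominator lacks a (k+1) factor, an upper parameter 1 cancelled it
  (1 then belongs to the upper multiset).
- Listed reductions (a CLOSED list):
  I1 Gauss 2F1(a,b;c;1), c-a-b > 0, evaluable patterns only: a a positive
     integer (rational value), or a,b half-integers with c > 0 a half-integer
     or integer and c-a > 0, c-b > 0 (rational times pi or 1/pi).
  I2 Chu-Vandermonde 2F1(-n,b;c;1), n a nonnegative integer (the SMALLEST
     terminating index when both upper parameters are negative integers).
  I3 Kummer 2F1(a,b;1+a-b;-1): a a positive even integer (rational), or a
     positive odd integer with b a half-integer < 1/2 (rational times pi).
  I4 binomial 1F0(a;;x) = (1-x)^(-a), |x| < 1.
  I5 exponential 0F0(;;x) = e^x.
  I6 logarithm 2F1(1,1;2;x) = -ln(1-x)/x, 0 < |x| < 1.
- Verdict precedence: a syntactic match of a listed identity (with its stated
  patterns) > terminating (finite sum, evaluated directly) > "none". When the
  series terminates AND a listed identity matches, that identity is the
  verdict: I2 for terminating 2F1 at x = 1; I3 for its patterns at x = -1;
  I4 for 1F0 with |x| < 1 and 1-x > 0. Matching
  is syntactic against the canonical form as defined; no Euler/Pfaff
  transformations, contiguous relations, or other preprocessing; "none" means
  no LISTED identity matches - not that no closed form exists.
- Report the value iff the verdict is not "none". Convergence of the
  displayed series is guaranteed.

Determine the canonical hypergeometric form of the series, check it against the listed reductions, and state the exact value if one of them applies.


Key step: from the first term 10/9: the factorial ratio (prefactor 10/9) (k+a-1)!/(a-1)! is a rising factorial (a)_k.
Step ratio: r(k) = (1/2) * (k+1) (k+1) / [(k+2) (k+1)] ; factor over Q: parameters, x = (1/2), and C = 10/9.

At argument 1/2: a 2F1 with upper {1, 1}, lower {2}, scaled by C = 10/9. Verdict at x = 1/2: logarithm (I6) matches (the logarithm: parameters (1,1;2), x = 1/2). Exact value: (-20/9) * ln(1/2).


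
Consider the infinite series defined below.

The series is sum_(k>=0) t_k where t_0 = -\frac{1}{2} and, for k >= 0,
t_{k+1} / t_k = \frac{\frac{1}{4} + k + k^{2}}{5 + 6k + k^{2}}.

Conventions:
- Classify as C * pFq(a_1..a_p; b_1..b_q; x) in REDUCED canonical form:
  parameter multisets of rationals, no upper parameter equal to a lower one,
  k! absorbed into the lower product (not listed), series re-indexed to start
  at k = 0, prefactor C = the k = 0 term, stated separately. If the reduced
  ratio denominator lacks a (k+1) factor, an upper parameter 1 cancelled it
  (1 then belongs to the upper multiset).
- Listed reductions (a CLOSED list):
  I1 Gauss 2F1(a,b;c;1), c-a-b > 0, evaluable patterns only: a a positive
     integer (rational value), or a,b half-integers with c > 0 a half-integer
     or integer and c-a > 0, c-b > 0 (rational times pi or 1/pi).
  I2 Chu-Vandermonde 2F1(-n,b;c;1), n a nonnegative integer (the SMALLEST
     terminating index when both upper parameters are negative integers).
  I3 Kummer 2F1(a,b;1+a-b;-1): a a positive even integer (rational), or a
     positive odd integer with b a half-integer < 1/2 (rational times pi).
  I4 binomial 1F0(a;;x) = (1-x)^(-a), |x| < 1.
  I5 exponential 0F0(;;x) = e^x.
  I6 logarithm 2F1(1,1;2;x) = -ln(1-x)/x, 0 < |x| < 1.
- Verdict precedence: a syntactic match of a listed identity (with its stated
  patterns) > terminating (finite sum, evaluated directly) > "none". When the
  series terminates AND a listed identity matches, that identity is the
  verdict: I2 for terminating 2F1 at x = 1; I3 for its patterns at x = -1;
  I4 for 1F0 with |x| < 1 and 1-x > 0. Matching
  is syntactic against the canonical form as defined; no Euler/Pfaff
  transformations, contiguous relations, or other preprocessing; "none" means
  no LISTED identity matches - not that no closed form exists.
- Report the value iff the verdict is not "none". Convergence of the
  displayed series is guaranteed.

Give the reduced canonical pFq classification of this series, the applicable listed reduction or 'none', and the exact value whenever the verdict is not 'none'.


x = 1 here; the reduced form reads 2F1, upper {\frac{1}{2}, \frac{1}{2}}, lower {5}, C = -\frac{1}{2}. Verdict (x = 1): Gauss's theorem I1 (half-integer case) applies (x = 1; upper {\frac{1}{2}, \frac{1}{2}} half-integers, c = 5 in the evaluable pattern). Exact value: \left(-\frac{2048}{1225}\right) / \pi.

Key observation: t_0 being -\frac{1}{2}, factor the ratio over Q (prefactor -1/2): negated roots = parameters.
Term ratio: r(k) = 1 * (k+\frac{1}{2}) (k+\frac{1}{2}) / [(k+5) (k+1)] - rational in k, leading ratio 1; with t_0 = -\frac{1}{2}, classification follows.


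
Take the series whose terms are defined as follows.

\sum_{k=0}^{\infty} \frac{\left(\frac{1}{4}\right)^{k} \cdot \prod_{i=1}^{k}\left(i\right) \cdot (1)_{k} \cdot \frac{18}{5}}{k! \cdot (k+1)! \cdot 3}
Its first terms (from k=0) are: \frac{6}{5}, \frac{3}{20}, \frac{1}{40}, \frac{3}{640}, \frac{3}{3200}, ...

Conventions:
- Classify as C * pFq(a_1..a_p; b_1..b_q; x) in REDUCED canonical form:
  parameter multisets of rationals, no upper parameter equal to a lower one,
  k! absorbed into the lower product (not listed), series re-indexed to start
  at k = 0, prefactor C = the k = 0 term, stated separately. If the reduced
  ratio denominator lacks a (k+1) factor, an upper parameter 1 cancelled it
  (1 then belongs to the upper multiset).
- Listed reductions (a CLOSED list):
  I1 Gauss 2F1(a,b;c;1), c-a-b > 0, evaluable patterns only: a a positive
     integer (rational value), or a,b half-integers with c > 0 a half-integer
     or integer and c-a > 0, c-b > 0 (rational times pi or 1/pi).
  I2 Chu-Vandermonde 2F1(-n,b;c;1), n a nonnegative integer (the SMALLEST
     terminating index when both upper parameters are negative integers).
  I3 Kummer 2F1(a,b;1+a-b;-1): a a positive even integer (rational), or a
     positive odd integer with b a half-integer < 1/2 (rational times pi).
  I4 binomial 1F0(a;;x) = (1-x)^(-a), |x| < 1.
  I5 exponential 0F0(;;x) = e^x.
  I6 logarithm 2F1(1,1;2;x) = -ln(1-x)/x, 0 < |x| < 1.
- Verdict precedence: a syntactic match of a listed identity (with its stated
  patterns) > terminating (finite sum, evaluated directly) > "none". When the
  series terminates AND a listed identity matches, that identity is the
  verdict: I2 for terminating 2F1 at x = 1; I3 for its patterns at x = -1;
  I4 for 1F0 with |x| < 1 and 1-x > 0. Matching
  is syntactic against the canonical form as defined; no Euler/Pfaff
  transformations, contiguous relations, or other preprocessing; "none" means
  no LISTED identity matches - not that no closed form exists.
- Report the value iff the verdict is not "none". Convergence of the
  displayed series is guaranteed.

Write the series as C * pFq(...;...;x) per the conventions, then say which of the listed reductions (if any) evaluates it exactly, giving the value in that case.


Classification (C = \frac{6}{5}): 2F1 with upper {1, 1}, lower {2}, argument x = \frac{1}{4}. Verdict (x = \frac{1}{4}): the I6 logarithm reduction applies (the logarithm: parameters (1,1;2), x = \frac{1}{4}). Exact value: \left(-\frac{24}{5}\right) \cdot \ln\left(\frac{3}{4}\right).

Key observation: with t_0 = \frac{6}{5}, the constant factors (prefactor 6/5) combine into one prefactor.
Term ratio: r(k) = \frac{1}{4} * (k+1) (k+1) / [(k+2) (k+1)] - poly over poly, x = \frac{1}{4} from leading terms; C = \frac{6}{5} at k = 0.


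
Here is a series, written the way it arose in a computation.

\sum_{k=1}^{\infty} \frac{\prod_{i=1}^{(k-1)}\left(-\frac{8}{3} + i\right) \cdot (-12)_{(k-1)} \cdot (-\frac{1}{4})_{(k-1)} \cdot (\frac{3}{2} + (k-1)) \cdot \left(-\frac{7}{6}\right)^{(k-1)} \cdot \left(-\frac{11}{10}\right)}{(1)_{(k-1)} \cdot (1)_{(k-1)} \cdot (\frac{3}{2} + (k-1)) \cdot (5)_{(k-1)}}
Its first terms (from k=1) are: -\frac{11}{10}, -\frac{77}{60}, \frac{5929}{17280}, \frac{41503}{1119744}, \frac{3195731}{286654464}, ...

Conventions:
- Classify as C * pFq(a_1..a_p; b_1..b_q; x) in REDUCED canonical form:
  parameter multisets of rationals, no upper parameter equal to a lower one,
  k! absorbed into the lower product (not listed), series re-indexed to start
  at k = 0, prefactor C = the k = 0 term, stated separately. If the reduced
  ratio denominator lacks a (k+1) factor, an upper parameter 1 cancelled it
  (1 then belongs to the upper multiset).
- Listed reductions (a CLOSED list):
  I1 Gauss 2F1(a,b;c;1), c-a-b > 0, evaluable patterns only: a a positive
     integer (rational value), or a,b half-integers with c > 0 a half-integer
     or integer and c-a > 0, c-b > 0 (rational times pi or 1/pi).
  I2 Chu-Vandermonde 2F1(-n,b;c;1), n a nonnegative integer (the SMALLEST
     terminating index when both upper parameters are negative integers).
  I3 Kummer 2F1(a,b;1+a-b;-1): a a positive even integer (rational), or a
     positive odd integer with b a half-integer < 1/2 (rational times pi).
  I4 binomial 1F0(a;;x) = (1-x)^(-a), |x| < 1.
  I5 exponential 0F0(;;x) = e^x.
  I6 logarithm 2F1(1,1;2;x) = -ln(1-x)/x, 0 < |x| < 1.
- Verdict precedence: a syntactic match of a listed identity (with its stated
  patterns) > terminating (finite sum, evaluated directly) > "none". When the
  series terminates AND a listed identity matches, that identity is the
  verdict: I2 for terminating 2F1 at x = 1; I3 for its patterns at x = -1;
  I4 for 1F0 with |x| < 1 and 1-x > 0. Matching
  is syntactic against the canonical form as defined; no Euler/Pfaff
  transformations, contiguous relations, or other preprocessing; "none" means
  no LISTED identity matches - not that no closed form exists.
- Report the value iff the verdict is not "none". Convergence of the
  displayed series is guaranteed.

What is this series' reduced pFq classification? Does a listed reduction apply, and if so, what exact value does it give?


Structural cue: t_0 = -\frac{11}{10} here, and striking the common factor k + 3/2 reduces the term (C = -11/10, x = -7/6).
Term ratio: r(k) = -\frac{7}{6} * (k-12) (k-\frac{5}{3}) (k-\frac{1}{4}) / [(k+1) (k+5) (k+1)] - poly over poly, x = -\frac{7}{6} from leading terms; C = -\frac{11}{10} at k = 0.

Classification (C = -\frac{11}{10}): 3F2 with upper {-12, -\frac{5}{3}, -\frac{1}{4}}, lower {1, 5}, argument x = -\frac{7}{6}. Verdict: terminating - no listed pattern fits, but -12 in the upper list cuts the series at k = 12; direct evaluation. Value: -\frac{12787535461983561079291973933}{6439244623474658374808764416}.


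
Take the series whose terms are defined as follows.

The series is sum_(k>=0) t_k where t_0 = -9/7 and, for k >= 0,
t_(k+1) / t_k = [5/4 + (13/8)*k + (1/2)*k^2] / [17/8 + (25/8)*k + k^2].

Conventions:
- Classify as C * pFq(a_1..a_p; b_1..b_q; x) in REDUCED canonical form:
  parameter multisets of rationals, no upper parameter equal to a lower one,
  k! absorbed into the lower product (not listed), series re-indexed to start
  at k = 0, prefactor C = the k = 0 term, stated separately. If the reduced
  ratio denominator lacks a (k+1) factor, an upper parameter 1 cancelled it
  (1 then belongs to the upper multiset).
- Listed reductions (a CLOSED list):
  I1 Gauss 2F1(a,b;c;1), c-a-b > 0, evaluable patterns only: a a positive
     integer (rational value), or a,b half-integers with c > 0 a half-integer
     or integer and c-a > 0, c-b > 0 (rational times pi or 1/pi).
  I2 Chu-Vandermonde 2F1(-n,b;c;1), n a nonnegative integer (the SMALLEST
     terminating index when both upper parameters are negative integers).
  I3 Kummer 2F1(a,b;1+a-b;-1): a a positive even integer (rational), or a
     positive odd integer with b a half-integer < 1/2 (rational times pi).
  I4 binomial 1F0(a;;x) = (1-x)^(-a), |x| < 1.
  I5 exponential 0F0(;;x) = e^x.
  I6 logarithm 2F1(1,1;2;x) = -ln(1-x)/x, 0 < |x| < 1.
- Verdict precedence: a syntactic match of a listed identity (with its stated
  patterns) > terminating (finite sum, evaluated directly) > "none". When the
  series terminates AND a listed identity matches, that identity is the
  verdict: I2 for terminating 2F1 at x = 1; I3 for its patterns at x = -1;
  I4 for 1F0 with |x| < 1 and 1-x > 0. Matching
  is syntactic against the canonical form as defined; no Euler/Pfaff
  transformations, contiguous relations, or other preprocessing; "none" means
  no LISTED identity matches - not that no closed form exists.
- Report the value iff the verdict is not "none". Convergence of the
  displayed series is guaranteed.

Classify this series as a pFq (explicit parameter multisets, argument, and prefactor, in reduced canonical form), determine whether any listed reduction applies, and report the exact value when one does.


This is -9/7 * 2F1(5/4, 2; 17/8; 1/2) in reduced canonical form. Verdict: none. No listed pattern accepts 2F1(5/4, 2; 17/8; 1/2).

The tell: t_0 = -9/7 here, and roots of the ratio polynomials (C = -9/7) are the negated parameters.
Term ratio: r(k) = (1/2) * (k+5/4) (k+2) / [(k+17/8) (k+1)] - rational in k. x = (1/2); t_0 = -9/7; negate the roots.


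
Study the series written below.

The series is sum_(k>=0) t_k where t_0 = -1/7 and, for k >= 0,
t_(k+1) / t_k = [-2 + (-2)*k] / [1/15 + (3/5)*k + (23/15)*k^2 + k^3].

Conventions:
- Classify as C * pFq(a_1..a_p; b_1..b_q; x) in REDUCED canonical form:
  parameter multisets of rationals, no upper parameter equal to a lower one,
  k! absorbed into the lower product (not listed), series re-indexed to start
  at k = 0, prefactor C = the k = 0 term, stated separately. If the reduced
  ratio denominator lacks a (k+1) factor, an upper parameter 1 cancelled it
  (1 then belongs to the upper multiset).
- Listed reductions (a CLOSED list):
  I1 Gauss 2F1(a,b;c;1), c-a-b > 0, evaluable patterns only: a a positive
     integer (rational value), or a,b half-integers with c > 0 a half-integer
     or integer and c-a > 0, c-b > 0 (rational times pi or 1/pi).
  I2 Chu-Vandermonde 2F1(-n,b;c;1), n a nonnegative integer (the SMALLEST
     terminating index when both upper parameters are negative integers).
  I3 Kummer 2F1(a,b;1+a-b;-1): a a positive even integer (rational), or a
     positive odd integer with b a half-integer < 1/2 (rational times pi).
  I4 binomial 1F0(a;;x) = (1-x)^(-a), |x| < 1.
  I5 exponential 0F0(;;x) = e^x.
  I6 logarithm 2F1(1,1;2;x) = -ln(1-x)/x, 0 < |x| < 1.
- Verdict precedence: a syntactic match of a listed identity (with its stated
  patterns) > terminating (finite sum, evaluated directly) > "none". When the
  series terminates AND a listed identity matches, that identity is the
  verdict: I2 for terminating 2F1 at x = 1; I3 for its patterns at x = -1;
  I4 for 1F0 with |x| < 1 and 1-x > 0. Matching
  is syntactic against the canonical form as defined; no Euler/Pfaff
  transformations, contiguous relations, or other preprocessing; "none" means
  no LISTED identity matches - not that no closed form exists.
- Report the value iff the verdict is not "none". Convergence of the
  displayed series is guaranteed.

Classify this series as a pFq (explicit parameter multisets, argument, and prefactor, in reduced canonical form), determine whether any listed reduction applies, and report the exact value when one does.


With C = -1/7: the canonical form is 1F2(1; 1/5, 1/3; -2). Verdict: none (x = -2): each listed identity misses the multisets {1} ; {1/5, 1/3}.

First insight: t_0 being -1/7, factor the ratio over Q (prefactor -1/7): negated roots = parameters.
Term ratio: r(k) = (-2) * (k+1) / [(k+1/5) (k+1/3) (k+1)] ; factor over Q: parameters, x = (-2), and C = -1/7.


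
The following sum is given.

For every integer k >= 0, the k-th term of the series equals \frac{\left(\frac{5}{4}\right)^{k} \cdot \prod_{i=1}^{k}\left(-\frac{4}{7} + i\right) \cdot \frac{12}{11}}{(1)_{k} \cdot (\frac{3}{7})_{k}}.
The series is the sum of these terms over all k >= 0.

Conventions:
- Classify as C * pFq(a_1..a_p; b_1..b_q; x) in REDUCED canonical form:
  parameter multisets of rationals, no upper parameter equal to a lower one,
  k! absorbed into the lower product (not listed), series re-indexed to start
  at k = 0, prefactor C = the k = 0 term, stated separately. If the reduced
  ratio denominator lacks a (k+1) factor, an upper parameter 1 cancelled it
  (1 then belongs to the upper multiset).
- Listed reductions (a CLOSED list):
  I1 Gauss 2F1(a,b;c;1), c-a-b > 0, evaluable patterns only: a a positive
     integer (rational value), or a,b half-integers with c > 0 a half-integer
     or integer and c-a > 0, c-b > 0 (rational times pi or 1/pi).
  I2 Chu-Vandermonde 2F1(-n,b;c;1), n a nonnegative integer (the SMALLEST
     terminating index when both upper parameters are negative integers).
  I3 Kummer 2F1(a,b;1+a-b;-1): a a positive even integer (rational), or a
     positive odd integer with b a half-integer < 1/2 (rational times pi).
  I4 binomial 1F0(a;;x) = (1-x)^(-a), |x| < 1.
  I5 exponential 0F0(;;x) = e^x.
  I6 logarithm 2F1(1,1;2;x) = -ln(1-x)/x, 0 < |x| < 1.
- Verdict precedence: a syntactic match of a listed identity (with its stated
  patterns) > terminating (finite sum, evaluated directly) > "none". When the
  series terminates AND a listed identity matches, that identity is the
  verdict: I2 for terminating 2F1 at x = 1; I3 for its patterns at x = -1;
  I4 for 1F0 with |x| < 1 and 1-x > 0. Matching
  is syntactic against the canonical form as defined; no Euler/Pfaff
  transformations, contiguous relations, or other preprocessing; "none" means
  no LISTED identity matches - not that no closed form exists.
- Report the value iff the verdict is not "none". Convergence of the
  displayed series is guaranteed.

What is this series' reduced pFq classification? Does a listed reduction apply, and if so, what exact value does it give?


This is \frac{12}{11} * 0F0(-; -; \frac{5}{4}) in reduced canonical form. Verdict: exponential (I5) fires (the 0F0 exponential series at x = \frac{5}{4}). Hence: \frac{12}{11} \cdot e^{\frac{5}{4}}.

Key step: with t_0 = \frac{12}{11}, the running product (C = 12/11, x = 5/4) telescopes to a rising factorial.
Consecutive-term ratio: r(k) = \frac{5}{4} * 1 / [(k+1)] - rational; roots negated = parameters, x = \frac{5}{4}, C = \frac{12}{11}.


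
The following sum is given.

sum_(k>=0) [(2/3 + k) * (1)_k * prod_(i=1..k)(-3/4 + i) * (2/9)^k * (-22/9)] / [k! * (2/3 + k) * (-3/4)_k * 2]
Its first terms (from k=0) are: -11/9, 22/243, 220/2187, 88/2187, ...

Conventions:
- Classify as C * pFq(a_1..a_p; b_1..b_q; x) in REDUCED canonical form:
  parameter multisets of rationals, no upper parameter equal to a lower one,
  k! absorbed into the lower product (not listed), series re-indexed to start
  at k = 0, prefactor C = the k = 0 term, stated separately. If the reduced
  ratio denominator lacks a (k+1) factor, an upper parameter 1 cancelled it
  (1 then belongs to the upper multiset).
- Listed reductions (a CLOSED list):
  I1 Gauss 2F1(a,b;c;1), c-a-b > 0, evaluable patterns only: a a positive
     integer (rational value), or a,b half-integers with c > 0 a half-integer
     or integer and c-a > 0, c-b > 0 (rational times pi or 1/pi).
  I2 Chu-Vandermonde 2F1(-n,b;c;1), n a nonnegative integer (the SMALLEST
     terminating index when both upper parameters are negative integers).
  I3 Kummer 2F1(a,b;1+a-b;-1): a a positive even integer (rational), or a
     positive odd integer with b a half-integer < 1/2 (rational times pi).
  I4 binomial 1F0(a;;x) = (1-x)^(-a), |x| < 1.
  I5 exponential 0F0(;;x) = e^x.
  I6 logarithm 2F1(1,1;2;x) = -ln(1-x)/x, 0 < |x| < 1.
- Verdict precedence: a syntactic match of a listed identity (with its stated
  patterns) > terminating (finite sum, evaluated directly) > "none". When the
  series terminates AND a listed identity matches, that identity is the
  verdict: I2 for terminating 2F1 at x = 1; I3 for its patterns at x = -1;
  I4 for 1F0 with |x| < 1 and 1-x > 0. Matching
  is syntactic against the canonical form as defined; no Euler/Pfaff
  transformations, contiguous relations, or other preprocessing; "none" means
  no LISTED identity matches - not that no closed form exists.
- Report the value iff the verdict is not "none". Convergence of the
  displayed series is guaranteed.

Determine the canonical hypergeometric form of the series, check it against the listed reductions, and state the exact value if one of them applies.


Key step: with t_0 = -11/9, the running product (prefactor -11/9) telescopes to a rising factorial.
Adjacent-term ratio: r(k) = (2/9) * (k+1/4) (k+1) / [(k-3/4) (k+1)] - poly over poly, x = (2/9) from leading terms; C = -11/9 at k = 0.

The series (x = 2/9) is 2F1: upper {1/4, 1}, lower {-3/4}, prefactor -11/9. Verdict: no listed reduction: x = 2/9 and upper {1/4, 1} fail every I1-I6 pattern.


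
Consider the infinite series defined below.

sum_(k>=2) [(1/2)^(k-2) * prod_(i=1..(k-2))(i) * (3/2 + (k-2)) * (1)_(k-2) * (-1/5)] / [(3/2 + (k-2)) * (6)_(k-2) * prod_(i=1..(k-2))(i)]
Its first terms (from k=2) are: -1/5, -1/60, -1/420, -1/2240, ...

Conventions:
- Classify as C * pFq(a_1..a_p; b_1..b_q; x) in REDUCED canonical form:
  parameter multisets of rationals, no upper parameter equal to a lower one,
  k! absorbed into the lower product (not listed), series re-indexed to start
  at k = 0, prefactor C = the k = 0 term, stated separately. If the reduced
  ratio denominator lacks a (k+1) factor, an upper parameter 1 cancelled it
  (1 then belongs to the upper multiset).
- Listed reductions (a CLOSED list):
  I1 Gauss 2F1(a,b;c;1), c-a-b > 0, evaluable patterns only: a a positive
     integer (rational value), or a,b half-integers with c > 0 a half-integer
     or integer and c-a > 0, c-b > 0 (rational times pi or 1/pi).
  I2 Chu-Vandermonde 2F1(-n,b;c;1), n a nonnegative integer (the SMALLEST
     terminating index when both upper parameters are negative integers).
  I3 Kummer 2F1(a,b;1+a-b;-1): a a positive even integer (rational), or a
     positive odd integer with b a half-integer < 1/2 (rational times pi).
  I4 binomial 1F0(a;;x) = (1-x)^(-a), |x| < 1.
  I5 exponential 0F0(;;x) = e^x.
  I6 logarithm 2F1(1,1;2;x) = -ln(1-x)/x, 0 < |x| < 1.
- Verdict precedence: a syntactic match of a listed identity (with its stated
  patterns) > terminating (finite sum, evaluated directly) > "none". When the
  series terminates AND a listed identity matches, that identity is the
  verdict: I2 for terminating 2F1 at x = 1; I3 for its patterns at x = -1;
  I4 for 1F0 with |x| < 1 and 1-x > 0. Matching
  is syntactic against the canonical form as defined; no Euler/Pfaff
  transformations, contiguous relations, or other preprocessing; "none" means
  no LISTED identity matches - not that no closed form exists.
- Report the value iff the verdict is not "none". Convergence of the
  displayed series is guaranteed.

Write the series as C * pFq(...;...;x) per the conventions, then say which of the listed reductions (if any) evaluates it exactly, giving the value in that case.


Reduced: x = 1/2, 2F1, upper = {1, 1}, lower = {6}, C = -1/5. Verdict: none. Every listed pattern misses the 2F1 form at 1/2, upper {1, 1}.

The tell: t_0 = -1/5 here, and the product of the first k integers (prefactor -1/5) is k!.
Consecutive-term ratio: r(k) = (1/2) * (k+1) (k+1) / [(k+6) (k+1)] - rational; roots negated = parameters, x = (1/2), C = -1/5.
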